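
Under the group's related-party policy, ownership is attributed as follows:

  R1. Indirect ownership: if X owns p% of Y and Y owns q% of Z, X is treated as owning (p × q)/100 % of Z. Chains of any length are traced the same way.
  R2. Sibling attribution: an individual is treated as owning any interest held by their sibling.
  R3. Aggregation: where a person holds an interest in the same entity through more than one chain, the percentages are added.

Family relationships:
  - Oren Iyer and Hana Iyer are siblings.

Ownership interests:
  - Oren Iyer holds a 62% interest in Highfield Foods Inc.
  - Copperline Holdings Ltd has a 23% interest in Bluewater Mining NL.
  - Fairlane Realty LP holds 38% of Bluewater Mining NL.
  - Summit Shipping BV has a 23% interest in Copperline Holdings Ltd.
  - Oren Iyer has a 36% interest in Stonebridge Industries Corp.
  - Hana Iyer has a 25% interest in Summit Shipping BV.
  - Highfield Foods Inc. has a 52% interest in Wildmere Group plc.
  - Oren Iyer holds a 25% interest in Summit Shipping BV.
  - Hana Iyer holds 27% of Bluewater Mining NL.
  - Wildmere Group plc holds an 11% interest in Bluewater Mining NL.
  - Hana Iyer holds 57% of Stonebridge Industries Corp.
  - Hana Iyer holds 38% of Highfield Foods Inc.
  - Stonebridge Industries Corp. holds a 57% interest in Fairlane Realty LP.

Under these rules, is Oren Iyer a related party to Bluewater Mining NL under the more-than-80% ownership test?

By sibling attribution (R2), Oren Iyer is treated as also owning Hana Iyer's interest in Stonebridge Industries Corp, giving 36% + 57% = 93%.
By sibling attribution (R2), Oren Iyer is treated as also owning Hana Iyer's interest in Highfield Foods Inc, giving 62% + 38% = 100%.
By sibling attribution (R2), Oren Iyer is treated as also owning Hana Iyer's interest in Summit Shipping BV, giving 25% + 25% = 50%.
By sibling attribution (R2), Oren Iyer is treated as owning Hana Iyer's 27% interest in Bluewater Mining NL.
Chain via Stonebridge Industries Corp. → Fairlane Realty LP (R1): 93% × 57% × 38% = 20.1438% of Bluewater Mining NL.
Chain via Highfield Foods Inc. → Wildmere Group plc (R1): 100% × 52% × 11% = 5.72% of Bluewater Mining NL.
Chain via Summit Shipping BV → Copperline Holdings Ltd (R1): 50% × 23% × 23% = 2.645% of Bluewater Mining NL.
Direct interest in Bluewater Mining NL: 27%.
Aggregating (R3): 20.1438% + 5.72% + 2.645% + 27% = 55.5088%.
55.5088% does not exceed the 80% threshold, so Oren is not a related party to Bluewater Mining NL.

No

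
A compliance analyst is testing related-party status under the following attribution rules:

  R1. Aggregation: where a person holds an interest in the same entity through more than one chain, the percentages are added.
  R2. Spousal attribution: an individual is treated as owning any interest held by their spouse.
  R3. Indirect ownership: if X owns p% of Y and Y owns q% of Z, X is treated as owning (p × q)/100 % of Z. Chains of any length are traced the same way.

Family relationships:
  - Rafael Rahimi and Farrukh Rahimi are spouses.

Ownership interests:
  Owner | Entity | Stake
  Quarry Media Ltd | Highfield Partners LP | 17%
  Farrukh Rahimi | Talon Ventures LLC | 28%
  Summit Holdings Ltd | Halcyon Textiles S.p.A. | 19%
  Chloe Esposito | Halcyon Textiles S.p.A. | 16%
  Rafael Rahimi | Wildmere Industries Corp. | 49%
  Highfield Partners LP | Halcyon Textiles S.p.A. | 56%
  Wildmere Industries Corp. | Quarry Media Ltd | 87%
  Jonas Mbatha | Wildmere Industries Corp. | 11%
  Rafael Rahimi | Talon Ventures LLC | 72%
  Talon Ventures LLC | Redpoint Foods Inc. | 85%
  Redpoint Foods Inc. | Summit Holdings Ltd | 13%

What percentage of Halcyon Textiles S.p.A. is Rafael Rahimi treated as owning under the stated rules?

By spousal attribution (R2), Rafael Rahimi is treated as also owning Farrukh Rahimi's interest in Talon Ventures LLC, giving 72% + 28% = 100%.
Chain via Talon Ventures LLC → Redpoint Foods Inc. → Summit Holdings Ltd (R3): 100% × 85% × 13% × 19% = 2.0995% of Halcyon Textiles S.p.A.
Chain via Wildmere Industries Corp. → Quarry Media Ltd → Highfield Partners LP (R3): 49% × 87% × 17% × 56% = 4.058376% of Halcyon Textiles S.p.A.
Aggregating (R1): 2.0995% + 4.058376% = 6.157876%.

6.157876%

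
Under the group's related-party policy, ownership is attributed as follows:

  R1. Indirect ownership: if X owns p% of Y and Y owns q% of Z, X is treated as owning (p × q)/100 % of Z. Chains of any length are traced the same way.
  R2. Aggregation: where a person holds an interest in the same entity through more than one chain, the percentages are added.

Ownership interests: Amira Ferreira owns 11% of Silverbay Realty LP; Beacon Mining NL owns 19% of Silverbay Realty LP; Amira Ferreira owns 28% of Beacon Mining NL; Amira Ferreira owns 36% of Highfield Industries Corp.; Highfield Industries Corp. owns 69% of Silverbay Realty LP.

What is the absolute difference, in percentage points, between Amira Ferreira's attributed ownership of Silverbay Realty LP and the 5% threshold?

Chain via Beacon Mining NL (R1): 28% × 19% = 5.32% of Silverbay Realty LP.
Chain via Highfield Industries Corp. (R1): 36% × 69% = 24.84% of Silverbay Realty LP.
Direct interest in Silverbay Realty LP: 11%.
Aggregating (R2): 5.32% + 24.84% + 11% = 41.16%.
41.16% exceeds the 5% threshold by 36.16 percentage points.

36.16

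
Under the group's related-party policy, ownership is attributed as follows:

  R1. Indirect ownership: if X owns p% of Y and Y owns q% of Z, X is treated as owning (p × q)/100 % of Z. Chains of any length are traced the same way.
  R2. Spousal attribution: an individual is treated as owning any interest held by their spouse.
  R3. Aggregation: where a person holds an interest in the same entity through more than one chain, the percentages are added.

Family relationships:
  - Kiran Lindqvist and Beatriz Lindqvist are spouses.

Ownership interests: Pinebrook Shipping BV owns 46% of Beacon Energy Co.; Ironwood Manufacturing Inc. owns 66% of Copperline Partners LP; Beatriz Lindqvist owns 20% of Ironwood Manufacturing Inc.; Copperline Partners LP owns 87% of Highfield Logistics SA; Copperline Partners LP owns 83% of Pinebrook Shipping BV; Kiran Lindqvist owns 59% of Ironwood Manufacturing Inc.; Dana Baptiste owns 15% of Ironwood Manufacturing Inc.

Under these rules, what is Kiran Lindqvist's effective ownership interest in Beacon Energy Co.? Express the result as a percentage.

By spousal attribution (R2), Kiran Lindqvist is treated as also owning Beatriz Lindqvist's interest in Ironwood Manufacturing Inc, giving 59% + 20% = 79%.
Chain via Ironwood Manufacturing Inc. → Copperline Partners LP → Pinebrook Shipping BV (R1): 79% × 66% × 83% × 46% = 19.907052% of Beacon Energy Co.

19.907052%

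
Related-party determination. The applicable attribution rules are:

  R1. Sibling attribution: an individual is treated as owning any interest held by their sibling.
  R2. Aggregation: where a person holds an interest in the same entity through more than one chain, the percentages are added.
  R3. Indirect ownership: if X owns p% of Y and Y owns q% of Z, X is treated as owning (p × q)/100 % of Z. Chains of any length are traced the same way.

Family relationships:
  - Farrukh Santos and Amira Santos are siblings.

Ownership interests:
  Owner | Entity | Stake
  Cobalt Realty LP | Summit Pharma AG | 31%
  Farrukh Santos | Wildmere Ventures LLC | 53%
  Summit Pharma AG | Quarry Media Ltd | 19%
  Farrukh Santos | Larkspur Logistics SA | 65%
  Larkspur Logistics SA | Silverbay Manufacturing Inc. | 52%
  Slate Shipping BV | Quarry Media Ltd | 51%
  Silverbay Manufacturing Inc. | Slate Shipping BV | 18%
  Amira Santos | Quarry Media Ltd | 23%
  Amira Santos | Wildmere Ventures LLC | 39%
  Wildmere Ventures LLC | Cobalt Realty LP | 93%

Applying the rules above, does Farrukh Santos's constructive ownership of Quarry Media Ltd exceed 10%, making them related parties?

By sibling attribution (R1), Farrukh Santos is treated as also owning Amira Santos's interest in Wildmere Ventures LLC, giving 53% + 39% = 92%.
By sibling attribution (R1), Farrukh Santos is treated as owning Amira Santos's 23% interest in Quarry Media Ltd.
Chain via Wildmere Ventures LLC → Cobalt Realty LP → Summit Pharma AG (R3): 92% × 93% × 31% × 19% = 5.039484% of Quarry Media Ltd.
Chain via Larkspur Logistics SA → Silverbay Manufacturing Inc. → Slate Shipping BV (R3): 65% × 52% × 18% × 51% = 3.10284% of Quarry Media Ltd.
Direct interest in Quarry Media Ltd: 23%.
Aggregating (R2): 5.039484% + 3.10284% + 23% = 31.142324%.
31.142324% exceeds the 10% threshold, so Farrukh is a related party to Quarry Media Ltd.

Yes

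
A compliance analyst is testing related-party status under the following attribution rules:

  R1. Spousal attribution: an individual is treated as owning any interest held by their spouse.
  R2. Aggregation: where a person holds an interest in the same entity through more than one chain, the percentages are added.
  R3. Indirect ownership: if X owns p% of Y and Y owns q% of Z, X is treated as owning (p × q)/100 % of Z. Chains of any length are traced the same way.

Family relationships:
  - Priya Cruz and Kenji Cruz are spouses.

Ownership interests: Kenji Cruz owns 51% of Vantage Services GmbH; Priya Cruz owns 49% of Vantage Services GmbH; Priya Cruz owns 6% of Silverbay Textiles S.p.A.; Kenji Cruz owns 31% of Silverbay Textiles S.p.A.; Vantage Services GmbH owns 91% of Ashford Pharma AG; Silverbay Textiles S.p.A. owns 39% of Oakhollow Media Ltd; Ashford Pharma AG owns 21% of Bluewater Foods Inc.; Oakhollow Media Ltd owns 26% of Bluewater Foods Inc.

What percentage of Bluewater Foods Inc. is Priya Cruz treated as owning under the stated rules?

22.8618%

By spousal attribution (R1), Priya Cruz is treated as also owning Kenji Cruz's interest in Vantage Services GmbH, giving 49% + 51% = 100%.
By spousal attribution (R1), Priya Cruz is treated as also owning Kenji Cruz's interest in Silverbay Textiles S.p.A, giving 6% + 31% = 37%.
Chain via Vantage Services GmbH → Ashford Pharma AG (R3): 100% × 91% × 21% = 19.11% of Bluewater Foods Inc.
Chain via Silverbay Textiles S.p.A. → Oakhollow Media Ltd (R3): 37% × 39% × 26% = 3.7518% of Bluewater Foods Inc.
Aggregating (R2): 19.11% + 3.7518% = 22.8618%.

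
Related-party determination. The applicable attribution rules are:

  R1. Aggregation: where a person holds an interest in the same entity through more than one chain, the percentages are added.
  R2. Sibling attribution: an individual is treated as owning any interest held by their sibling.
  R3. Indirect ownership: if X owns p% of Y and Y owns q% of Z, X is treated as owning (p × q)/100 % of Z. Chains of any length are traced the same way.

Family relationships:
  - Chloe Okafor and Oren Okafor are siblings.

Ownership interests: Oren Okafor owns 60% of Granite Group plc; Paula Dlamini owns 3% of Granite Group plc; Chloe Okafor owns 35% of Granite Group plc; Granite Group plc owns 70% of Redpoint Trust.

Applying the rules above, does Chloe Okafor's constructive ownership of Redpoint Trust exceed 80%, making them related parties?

No

By sibling attribution (R2), Chloe Okafor is treated as also owning Oren Okafor's interest in Granite Group plc, giving 35% + 60% = 95%.
Chain via Granite Group plc (R3): 95% × 70% = 66.5% of Redpoint Trust.
66.5% does not exceed the 80% threshold, so Chloe is not a related party to Redpoint Trust.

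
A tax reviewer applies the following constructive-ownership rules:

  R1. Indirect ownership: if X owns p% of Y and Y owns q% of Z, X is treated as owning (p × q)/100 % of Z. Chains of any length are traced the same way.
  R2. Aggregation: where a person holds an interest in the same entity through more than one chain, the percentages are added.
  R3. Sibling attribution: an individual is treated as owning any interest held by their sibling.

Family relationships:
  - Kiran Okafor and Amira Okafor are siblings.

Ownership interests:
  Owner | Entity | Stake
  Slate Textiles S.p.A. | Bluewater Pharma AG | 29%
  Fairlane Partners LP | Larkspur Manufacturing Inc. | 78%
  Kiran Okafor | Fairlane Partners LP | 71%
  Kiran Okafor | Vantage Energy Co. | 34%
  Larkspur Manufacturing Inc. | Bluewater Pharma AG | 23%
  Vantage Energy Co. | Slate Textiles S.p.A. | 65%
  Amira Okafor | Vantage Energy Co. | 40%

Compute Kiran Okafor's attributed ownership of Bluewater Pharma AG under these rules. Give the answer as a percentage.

By sibling attribution (R3), Kiran Okafor is treated as also owning Amira Okafor's interest in Vantage Energy Co, giving 34% + 40% = 74%.
Chain via Fairlane Partners LP → Larkspur Manufacturing Inc. (R1): 71% × 78% × 23% = 12.7374% of Bluewater Pharma AG.
Chain via Vantage Energy Co. → Slate Textiles S.p.A. (R1): 74% × 65% × 29% = 13.949% of Bluewater Pharma AG.
Aggregating (R2): 12.7374% + 13.949% = 26.6864%.

26.6864%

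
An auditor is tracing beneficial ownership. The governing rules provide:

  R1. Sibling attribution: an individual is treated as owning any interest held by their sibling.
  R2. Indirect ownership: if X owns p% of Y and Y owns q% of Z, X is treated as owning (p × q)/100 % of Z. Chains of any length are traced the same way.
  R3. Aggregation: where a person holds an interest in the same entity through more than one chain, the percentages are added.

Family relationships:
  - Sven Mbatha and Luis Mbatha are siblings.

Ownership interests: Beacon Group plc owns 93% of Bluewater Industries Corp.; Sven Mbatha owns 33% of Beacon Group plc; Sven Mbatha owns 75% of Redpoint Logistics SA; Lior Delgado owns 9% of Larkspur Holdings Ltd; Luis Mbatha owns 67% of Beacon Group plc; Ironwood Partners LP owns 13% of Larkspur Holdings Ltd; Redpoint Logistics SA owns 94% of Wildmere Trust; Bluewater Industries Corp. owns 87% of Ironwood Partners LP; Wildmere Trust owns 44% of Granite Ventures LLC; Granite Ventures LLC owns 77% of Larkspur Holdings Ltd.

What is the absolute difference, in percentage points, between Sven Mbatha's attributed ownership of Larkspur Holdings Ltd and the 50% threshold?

By sibling attribution (R1), Sven Mbatha is treated as also owning Luis Mbatha's interest in Beacon Group plc, giving 33% + 67% = 100%.
Chain via Redpoint Logistics SA → Wildmere Trust → Granite Ventures LLC (R2): 75% × 94% × 44% × 77% = 23.8854% of Larkspur Holdings Ltd.
Chain via Beacon Group plc → Bluewater Industries Corp. → Ironwood Partners LP (R2): 100% × 93% × 87% × 13% = 10.5183% of Larkspur Holdings Ltd.
Aggregating (R3): 23.8854% + 10.5183% = 34.4037%.
34.4037% falls short of the 50% threshold by 15.5963 percentage points.

15.5963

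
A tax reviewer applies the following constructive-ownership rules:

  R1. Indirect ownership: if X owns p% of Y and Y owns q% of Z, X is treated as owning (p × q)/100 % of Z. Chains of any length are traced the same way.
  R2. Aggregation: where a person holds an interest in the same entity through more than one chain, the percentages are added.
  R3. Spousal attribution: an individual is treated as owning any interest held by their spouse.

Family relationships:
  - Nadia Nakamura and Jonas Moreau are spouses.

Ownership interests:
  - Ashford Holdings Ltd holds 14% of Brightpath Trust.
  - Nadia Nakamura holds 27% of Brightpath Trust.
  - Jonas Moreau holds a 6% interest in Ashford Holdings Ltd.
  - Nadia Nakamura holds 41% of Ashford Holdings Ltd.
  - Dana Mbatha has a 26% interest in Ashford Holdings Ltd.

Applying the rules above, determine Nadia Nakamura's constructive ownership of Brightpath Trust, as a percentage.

33.58%

By spousal attribution (R3), Nadia Nakamura is treated as also owning Jonas Moreau's interest in Ashford Holdings Ltd, giving 41% + 6% = 47%.
Chain via Ashford Holdings Ltd (R1): 47% × 14% = 6.58% of Brightpath Trust.
Direct interest in Brightpath Trust: 27%.
Aggregating (R2): 6.58% + 27% = 33.58%.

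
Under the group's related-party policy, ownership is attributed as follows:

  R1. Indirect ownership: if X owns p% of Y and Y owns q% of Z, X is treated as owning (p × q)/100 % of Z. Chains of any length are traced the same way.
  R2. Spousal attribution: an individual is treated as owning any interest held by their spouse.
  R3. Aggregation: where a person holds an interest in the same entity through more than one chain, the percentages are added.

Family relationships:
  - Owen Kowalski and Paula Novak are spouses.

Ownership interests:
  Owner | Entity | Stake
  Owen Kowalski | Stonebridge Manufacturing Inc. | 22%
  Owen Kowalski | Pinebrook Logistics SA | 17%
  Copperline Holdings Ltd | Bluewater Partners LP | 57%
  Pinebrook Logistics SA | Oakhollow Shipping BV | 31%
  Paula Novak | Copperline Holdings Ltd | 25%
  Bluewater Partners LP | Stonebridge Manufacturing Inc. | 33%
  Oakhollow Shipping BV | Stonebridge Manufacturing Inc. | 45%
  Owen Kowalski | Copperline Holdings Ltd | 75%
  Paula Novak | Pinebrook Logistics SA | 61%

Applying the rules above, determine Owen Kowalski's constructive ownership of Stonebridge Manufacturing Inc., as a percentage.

51.691%

By spousal attribution (R2), Owen Kowalski is treated as also owning Paula Novak's interest in Copperline Holdings Ltd, giving 75% + 25% = 100%.
By spousal attribution (R2), Owen Kowalski is treated as also owning Paula Novak's interest in Pinebrook Logistics SA, giving 17% + 61% = 78%.
Chain via Copperline Holdings Ltd → Bluewater Partners LP (R1): 100% × 57% × 33% = 18.81% of Stonebridge Manufacturing Inc.
Chain via Pinebrook Logistics SA → Oakhollow Shipping BV (R1): 78% × 31% × 45% = 10.881% of Stonebridge Manufacturing Inc.
Direct interest in Stonebridge Manufacturing Inc: 22%.
Aggregating (R3): 18.81% + 10.881% + 22% = 51.691%.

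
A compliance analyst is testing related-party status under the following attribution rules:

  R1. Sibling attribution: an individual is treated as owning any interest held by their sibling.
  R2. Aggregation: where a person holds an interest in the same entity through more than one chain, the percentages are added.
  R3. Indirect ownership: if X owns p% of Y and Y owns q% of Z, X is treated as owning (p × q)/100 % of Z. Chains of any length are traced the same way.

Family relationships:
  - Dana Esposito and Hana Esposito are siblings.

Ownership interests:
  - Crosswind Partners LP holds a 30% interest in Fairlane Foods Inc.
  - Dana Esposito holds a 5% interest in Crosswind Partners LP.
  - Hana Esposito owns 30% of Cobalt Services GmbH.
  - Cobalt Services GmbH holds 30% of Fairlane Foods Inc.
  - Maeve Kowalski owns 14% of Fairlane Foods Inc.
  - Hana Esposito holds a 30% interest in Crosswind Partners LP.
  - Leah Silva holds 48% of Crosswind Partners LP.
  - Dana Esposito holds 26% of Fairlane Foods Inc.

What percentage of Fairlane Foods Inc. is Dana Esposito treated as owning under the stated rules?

By sibling attribution (R1), Dana Esposito is treated as also owning Hana Esposito's interest in Crosswind Partners LP, giving 5% + 30% = 35%.
By sibling attribution (R1), Dana Esposito is treated as owning Hana Esposito's 30% interest in Cobalt Services GmbH.
Chain via Crosswind Partners LP (R3): 35% × 30% = 10.5% of Fairlane Foods Inc.
Direct interest in Fairlane Foods Inc: 26%.
Chain via Cobalt Services GmbH (R3): 30% × 30% = 9% of Fairlane Foods Inc.
Aggregating (R2): 10.5% + 26% + 9% = 45.5%.

45.5%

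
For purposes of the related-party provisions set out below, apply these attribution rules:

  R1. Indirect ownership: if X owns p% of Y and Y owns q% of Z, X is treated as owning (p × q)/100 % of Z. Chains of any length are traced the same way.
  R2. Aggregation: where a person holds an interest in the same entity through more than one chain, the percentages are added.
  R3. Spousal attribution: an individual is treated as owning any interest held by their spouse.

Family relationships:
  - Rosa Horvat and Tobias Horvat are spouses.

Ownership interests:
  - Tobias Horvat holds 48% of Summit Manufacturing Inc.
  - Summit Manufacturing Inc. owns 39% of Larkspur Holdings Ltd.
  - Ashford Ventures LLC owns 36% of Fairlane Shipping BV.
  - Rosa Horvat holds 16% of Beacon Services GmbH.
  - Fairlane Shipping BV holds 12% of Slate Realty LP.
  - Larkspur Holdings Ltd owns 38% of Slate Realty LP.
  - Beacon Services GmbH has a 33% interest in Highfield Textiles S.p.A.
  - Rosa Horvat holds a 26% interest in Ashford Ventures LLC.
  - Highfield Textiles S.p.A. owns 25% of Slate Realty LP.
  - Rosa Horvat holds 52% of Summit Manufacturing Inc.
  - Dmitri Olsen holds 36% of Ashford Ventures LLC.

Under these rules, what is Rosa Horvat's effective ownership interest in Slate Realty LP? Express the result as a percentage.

17.2632%

By spousal attribution (R3), Rosa Horvat is treated as also owning Tobias Horvat's interest in Summit Manufacturing Inc, giving 52% + 48% = 100%.
Chain via Summit Manufacturing Inc. → Larkspur Holdings Ltd (R1): 100% × 39% × 38% = 14.82% of Slate Realty LP.
Chain via Beacon Services GmbH → Highfield Textiles S.p.A. (R1): 16% × 33% × 25% = 1.32% of Slate Realty LP.
Chain via Ashford Ventures LLC → Fairlane Shipping BV (R1): 26% × 36% × 12% = 1.1232% of Slate Realty LP.
Aggregating (R2): 14.82% + 1.32% + 1.1232% = 17.2632%.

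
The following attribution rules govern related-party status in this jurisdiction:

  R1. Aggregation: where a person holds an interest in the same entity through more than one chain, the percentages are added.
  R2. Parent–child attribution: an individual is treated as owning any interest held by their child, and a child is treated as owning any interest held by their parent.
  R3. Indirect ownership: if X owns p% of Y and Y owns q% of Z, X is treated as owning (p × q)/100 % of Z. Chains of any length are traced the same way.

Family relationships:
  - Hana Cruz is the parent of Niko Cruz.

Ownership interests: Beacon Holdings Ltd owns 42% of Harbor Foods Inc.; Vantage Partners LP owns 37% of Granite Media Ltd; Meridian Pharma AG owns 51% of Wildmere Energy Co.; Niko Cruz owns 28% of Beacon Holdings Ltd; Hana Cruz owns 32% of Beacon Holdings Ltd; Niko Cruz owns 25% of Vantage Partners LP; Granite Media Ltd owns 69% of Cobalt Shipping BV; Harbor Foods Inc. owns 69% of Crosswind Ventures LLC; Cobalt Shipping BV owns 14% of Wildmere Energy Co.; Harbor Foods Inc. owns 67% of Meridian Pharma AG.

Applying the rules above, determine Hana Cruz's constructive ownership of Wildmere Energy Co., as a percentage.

9.50439%

By parent–child attribution (R2), Hana Cruz is treated as also owning Niko Cruz's interest in Beacon Holdings Ltd, giving 32% + 28% = 60%.
By parent–child attribution (R2), Hana Cruz is treated as owning Niko Cruz's 25% interest in Vantage Partners LP.
Chain via Beacon Holdings Ltd → Harbor Foods Inc. → Meridian Pharma AG (R3): 60% × 42% × 67% × 51% = 8.61084% of Wildmere Energy Co.
Chain via Vantage Partners LP → Granite Media Ltd → Cobalt Shipping BV (R3): 25% × 37% × 69% × 14% = 0.89355% of Wildmere Energy Co.
Aggregating (R1): 8.61084% + 0.89355% = 9.50439%.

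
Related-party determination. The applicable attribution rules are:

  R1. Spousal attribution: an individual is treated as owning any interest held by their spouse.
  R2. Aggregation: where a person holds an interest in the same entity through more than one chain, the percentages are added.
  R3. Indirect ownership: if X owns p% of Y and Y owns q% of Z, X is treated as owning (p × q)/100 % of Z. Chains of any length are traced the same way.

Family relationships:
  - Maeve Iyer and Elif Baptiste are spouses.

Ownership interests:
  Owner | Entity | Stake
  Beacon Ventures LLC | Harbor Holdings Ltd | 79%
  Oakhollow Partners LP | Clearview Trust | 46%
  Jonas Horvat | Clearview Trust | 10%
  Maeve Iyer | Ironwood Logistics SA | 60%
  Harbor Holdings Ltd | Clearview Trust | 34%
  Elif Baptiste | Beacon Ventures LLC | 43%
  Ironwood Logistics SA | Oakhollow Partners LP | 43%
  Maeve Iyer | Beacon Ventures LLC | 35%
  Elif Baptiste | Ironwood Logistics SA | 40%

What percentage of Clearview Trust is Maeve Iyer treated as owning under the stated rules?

40.7308%

By spousal attribution (R1), Maeve Iyer is treated as also owning Elif Baptiste's interest in Beacon Ventures LLC, giving 35% + 43% = 78%.
By spousal attribution (R1), Maeve Iyer is treated as also owning Elif Baptiste's interest in Ironwood Logistics SA, giving 60% + 40% = 100%.
Chain via Beacon Ventures LLC → Harbor Holdings Ltd (R3): 78% × 79% × 34% = 20.9508% of Clearview Trust.
Chain via Ironwood Logistics SA → Oakhollow Partners LP (R3): 100% × 43% × 46% = 19.78% of Clearview Trust.
Aggregating (R2): 20.9508% + 19.78% = 40.7308%.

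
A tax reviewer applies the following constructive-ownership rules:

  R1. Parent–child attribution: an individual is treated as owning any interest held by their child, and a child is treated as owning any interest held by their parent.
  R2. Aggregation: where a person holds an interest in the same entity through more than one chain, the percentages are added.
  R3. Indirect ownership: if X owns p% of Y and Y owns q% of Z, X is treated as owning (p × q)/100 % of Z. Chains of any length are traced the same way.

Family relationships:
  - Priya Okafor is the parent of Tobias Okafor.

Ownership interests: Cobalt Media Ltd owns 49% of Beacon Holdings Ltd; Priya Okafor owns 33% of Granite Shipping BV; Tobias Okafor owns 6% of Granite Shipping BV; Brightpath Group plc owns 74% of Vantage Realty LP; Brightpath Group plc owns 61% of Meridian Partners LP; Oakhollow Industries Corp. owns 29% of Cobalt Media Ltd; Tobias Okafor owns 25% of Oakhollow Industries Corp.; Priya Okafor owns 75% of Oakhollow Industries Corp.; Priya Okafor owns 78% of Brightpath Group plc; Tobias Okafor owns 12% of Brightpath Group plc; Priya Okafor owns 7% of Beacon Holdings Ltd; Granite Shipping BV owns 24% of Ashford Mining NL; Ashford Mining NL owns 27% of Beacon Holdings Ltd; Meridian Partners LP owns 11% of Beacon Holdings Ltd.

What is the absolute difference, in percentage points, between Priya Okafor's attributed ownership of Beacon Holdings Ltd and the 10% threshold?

19.7762

By parent–child attribution (R1), Priya Okafor is treated as also owning Tobias Okafor's interest in Brightpath Group plc, giving 78% + 12% = 90%.
By parent–child attribution (R1), Priya Okafor is treated as also owning Tobias Okafor's interest in Granite Shipping BV, giving 33% + 6% = 39%.
By parent–child attribution (R1), Priya Okafor is treated as also owning Tobias Okafor's interest in Oakhollow Industries Corp, giving 75% + 25% = 100%.
Chain via Brightpath Group plc → Meridian Partners LP (R3): 90% × 61% × 11% = 6.039% of Beacon Holdings Ltd.
Chain via Granite Shipping BV → Ashford Mining NL (R3): 39% × 24% × 27% = 2.5272% of Beacon Holdings Ltd.
Chain via Oakhollow Industries Corp. → Cobalt Media Ltd (R3): 100% × 29% × 49% = 14.21% of Beacon Holdings Ltd.
Direct interest in Beacon Holdings Ltd: 7%.
Aggregating (R2): 6.039% + 2.5272% + 14.21% + 7% = 29.7762%.
29.7762% exceeds the 10% threshold by 19.7762 percentage points.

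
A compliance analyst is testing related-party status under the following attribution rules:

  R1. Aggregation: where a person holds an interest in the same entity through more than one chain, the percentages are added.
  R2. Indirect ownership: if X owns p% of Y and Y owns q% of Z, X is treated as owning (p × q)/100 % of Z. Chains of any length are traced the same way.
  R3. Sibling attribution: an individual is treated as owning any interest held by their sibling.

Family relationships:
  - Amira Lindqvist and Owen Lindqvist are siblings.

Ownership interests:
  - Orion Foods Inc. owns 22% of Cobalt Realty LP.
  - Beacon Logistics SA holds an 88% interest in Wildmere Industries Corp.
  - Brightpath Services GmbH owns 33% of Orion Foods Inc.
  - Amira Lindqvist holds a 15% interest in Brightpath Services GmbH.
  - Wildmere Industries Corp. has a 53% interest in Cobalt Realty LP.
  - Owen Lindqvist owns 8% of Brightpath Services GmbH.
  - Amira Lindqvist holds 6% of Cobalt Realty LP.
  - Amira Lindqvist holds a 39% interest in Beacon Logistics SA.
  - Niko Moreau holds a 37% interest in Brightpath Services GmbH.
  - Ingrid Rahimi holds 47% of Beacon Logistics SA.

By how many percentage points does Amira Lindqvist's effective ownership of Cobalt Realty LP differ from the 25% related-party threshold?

0.8594

By sibling attribution (R3), Amira Lindqvist is treated as also owning Owen Lindqvist's interest in Brightpath Services GmbH, giving 15% + 8% = 23%.
Chain via Beacon Logistics SA → Wildmere Industries Corp. (R2): 39% × 88% × 53% = 18.1896% of Cobalt Realty LP.
Chain via Brightpath Services GmbH → Orion Foods Inc. (R2): 23% × 33% × 22% = 1.6698% of Cobalt Realty LP.
Direct interest in Cobalt Realty LP: 6%.
Aggregating (R1): 18.1896% + 1.6698% + 6% = 25.8594%.
25.8594% exceeds the 25% threshold by 0.8594 percentage points.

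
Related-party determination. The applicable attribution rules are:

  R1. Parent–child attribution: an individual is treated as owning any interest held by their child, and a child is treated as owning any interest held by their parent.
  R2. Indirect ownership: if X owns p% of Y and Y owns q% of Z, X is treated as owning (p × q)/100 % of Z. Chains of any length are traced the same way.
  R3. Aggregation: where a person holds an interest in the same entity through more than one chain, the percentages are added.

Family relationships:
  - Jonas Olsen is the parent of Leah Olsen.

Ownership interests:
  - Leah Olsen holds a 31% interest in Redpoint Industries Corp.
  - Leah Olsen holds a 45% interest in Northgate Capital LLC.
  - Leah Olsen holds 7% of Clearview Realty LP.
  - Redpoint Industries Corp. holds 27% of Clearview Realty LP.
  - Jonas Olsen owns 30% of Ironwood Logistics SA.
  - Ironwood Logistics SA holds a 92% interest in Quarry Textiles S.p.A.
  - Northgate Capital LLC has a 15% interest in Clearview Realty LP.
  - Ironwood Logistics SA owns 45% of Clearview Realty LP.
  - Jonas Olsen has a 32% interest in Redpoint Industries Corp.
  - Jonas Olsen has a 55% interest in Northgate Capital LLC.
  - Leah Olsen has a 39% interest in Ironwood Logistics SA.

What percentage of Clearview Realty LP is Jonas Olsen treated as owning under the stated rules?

70.06%

By parent–child attribution (R1), Jonas Olsen is treated as also owning Leah Olsen's interest in Northgate Capital LLC, giving 55% + 45% = 100%.
By parent–child attribution (R1), Jonas Olsen is treated as also owning Leah Olsen's interest in Ironwood Logistics SA, giving 30% + 39% = 69%.
By parent–child attribution (R1), Jonas Olsen is treated as also owning Leah Olsen's interest in Redpoint Industries Corp, giving 32% + 31% = 63%.
By parent–child attribution (R1), Jonas Olsen is treated as owning Leah Olsen's 7% interest in Clearview Realty LP.
Chain via Northgate Capital LLC (R2): 100% × 15% = 15% of Clearview Realty LP.
Chain via Ironwood Logistics SA (R2): 69% × 45% = 31.05% of Clearview Realty LP.
Chain via Redpoint Industries Corp. (R2): 63% × 27% = 17.01% of Clearview Realty LP.
Direct interest in Clearview Realty LP: 7%.
Aggregating (R3): 15% + 31.05% + 17.01% + 7% = 70.06%.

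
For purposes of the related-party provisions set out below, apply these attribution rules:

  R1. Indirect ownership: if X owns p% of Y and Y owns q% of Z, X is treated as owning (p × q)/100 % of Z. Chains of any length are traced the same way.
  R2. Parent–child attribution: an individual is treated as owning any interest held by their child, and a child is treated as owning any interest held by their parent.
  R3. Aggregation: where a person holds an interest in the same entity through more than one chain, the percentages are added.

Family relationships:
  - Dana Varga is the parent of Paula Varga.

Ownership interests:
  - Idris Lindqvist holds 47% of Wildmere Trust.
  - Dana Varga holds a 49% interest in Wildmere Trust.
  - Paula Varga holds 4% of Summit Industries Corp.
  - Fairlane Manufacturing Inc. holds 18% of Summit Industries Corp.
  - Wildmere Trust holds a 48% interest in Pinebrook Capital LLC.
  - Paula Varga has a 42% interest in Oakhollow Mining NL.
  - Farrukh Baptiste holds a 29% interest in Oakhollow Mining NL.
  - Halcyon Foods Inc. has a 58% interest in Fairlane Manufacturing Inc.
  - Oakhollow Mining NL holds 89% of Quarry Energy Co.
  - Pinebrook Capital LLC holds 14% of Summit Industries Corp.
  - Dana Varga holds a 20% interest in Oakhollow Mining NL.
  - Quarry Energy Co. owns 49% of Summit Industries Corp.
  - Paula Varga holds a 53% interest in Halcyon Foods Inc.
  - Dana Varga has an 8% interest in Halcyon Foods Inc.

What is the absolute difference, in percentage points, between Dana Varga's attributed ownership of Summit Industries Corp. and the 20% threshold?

By parent–child attribution (R2), Dana Varga is treated as also owning Paula Varga's interest in Halcyon Foods Inc, giving 8% + 53% = 61%.
By parent–child attribution (R2), Dana Varga is treated as also owning Paula Varga's interest in Oakhollow Mining NL, giving 20% + 42% = 62%.
By parent–child attribution (R2), Dana Varga is treated as owning Paula Varga's 4% interest in Summit Industries Corp.
Chain via Halcyon Foods Inc. → Fairlane Manufacturing Inc. (R1): 61% × 58% × 18% = 6.3684% of Summit Industries Corp.
Chain via Oakhollow Mining NL → Quarry Energy Co. (R1): 62% × 89% × 49% = 27.0382% of Summit Industries Corp.
Chain via Wildmere Trust → Pinebrook Capital LLC (R1): 49% × 48% × 14% = 3.2928% of Summit Industries Corp.
Direct interest in Summit Industries Corp: 4%.
Aggregating (R3): 6.3684% + 27.0382% + 3.2928% + 4% = 40.6994%.
40.6994% exceeds the 20% threshold by 20.6994 percentage points.

20.6994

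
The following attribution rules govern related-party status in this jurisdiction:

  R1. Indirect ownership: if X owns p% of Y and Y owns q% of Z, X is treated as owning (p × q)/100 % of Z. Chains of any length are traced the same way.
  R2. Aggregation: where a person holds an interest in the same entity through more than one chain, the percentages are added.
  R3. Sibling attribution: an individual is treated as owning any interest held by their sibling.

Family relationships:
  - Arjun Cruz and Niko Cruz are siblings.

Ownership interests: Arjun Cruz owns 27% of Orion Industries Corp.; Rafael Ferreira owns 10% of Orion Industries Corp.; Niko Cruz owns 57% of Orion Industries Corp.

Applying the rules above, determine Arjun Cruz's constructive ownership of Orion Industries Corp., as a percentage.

84%

By sibling attribution (R3), Arjun Cruz is treated as also owning Niko Cruz's interest in Orion Industries Corp, giving 27% + 57% = 84%.
Direct interest in Orion Industries Corp: 84%.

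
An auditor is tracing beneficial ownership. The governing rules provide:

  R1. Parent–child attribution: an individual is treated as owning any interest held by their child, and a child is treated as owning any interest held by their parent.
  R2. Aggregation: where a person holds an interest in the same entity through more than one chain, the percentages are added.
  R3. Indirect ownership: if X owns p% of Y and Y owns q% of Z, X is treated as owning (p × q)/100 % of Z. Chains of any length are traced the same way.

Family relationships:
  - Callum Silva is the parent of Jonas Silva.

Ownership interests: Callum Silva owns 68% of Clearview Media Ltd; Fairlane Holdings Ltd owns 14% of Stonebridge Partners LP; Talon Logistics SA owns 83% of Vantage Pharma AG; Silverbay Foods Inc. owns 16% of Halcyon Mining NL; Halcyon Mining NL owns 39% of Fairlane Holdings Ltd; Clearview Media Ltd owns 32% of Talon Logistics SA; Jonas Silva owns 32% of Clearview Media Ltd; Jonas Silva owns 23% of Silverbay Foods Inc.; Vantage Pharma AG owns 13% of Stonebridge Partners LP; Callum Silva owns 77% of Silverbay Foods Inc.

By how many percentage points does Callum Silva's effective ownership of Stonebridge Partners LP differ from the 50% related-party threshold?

By parent–child attribution (R1), Callum Silva is treated as also owning Jonas Silva's interest in Clearview Media Ltd, giving 68% + 32% = 100%.
By parent–child attribution (R1), Callum Silva is treated as also owning Jonas Silva's interest in Silverbay Foods Inc, giving 77% + 23% = 100%.
Chain via Clearview Media Ltd → Talon Logistics SA → Vantage Pharma AG (R3): 100% × 32% × 83% × 13% = 3.4528% of Stonebridge Partners LP.
Chain via Silverbay Foods Inc. → Halcyon Mining NL → Fairlane Holdings Ltd (R3): 100% × 16% × 39% × 14% = 0.8736% of Stonebridge Partners LP.
Aggregating (R2): 3.4528% + 0.8736% = 4.3264%.
4.3264% falls short of the 50% threshold by 45.6736 percentage points.

45.6736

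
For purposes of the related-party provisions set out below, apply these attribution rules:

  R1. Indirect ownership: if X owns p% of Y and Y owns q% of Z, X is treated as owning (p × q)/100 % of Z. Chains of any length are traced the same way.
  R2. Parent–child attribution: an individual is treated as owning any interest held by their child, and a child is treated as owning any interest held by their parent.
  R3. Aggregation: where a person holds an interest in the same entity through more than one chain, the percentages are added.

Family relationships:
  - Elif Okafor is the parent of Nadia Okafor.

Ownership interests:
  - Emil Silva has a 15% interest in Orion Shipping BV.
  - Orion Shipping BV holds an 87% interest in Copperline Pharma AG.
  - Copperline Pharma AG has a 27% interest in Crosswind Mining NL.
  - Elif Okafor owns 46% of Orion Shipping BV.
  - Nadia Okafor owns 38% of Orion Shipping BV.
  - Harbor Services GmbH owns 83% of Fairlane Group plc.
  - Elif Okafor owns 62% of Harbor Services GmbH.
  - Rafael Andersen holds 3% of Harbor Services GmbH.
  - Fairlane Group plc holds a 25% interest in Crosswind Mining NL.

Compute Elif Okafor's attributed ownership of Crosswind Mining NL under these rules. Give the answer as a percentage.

32.5966%

By parent–child attribution (R2), Elif Okafor is treated as also owning Nadia Okafor's interest in Orion Shipping BV, giving 46% + 38% = 84%.
Chain via Harbor Services GmbH → Fairlane Group plc (R1): 62% × 83% × 25% = 12.865% of Crosswind Mining NL.
Chain via Orion Shipping BV → Copperline Pharma AG (R1): 84% × 87% × 27% = 19.7316% of Crosswind Mining NL.
Aggregating (R3): 12.865% + 19.7316% = 32.5966%.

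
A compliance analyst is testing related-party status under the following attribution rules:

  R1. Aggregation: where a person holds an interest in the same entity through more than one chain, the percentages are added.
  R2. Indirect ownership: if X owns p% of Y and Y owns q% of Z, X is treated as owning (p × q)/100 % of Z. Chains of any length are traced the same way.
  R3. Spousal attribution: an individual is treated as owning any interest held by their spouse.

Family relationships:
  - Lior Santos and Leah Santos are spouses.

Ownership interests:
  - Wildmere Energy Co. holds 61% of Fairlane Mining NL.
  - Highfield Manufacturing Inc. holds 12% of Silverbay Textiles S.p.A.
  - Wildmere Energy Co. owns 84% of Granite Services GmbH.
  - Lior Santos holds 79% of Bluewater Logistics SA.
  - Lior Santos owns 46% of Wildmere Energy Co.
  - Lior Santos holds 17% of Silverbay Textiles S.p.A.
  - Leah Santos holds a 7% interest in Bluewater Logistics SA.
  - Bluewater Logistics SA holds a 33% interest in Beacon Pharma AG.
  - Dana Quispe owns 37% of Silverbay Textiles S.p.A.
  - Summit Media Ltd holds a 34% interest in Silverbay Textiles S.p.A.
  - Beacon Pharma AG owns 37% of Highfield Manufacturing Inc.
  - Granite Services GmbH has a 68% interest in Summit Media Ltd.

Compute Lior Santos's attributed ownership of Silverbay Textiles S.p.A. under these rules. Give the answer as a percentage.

By spousal attribution (R3), Lior Santos is treated as also owning Leah Santos's interest in Bluewater Logistics SA, giving 79% + 7% = 86%.
Chain via Wildmere Energy Co. → Granite Services GmbH → Summit Media Ltd (R2): 46% × 84% × 68% × 34% = 8.933568% of Silverbay Textiles S.p.A.
Chain via Bluewater Logistics SA → Beacon Pharma AG → Highfield Manufacturing Inc. (R2): 86% × 33% × 37% × 12% = 1.260072% of Silverbay Textiles S.p.A.
Direct interest in Silverbay Textiles S.p.A: 17%.
Aggregating (R1): 8.933568% + 1.260072% + 17% = 27.19364%.

27.19364%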